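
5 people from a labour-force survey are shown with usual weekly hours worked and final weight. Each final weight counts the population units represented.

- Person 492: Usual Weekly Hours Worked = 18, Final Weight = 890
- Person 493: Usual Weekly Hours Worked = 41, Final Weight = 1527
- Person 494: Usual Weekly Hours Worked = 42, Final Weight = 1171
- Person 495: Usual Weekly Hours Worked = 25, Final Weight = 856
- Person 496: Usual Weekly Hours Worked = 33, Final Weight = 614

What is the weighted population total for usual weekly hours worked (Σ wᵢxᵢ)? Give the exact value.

Weighted total = 18×890 + 41×1527 + 42×1171 + 25×856 + 33×614
  = 169471

169471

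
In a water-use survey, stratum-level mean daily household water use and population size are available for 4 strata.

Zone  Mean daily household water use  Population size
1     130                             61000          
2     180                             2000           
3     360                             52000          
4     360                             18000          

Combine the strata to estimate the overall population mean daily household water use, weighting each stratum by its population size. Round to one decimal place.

Σ Nₕ·x̄ₕ = 130×61000 + 180×2000 + 360×52000 + 360×18000
  = 33490000
Σ Nₕ = 61000 + 2000 + 52000 + 18000 = 133000
Overall mean = 33490000 / 133000 = 251.80451

251.8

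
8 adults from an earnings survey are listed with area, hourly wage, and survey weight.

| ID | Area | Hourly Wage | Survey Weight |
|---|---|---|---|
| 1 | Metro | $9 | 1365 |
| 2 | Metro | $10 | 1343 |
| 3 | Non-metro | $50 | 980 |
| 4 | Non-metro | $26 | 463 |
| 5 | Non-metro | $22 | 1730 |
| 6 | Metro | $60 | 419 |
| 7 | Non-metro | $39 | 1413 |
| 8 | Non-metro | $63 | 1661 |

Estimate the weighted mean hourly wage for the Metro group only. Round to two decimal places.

Metro rows: 1, 2, 6
Weighted sum = 9×1365 + 10×1343 + 60×419
  = 12285 + 13430 + 25140 = 50855
Sum of weights = 3127
Weighted mean = 50855 / 3127 = 16.263192

16.26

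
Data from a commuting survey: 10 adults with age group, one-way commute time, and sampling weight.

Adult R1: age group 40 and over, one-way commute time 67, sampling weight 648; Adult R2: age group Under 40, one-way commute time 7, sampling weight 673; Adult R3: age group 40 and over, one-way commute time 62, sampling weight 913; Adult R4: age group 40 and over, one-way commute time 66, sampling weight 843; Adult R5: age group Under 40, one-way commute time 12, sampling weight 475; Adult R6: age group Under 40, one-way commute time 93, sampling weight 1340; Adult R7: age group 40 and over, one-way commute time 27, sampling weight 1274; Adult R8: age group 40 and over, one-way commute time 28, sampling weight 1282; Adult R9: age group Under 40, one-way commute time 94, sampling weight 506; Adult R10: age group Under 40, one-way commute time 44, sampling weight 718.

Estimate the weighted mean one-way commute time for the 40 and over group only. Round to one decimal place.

40 and over rows: R1, R3, R4, R7, R8
Weighted sum = 67×648 + 62×913 + 66×843 + 27×1274 + 28×1282
  = 225954
Sum of weights = 648 + 913 + 843 + 1274 + 1282 = 4960
Weighted mean = 225954 / 4960 = 45.555242

45.6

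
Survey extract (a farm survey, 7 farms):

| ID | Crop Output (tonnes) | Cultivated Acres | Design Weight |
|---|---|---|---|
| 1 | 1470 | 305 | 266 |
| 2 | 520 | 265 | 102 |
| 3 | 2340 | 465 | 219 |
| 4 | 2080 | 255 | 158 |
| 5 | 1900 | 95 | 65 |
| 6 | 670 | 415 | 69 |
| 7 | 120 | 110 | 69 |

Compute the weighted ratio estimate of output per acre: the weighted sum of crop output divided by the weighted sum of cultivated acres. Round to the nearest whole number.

Σ wᵢ·y = 1470×266 + 520×102 + 2340×219 + 2080×158 + 1900×65 + 670×69 + 120×69
  = 391020 + 53040 + 512460 + 328640 + 123500 + 46230 + 8280 = 1463170
Σ wᵢ·x = 305×266 + 265×102 + 465×219 + 255×158 + 95×65 + 415×69 + 110×69
  = 292685
Ratio = 1463170 / 292685 = 4.9991288

5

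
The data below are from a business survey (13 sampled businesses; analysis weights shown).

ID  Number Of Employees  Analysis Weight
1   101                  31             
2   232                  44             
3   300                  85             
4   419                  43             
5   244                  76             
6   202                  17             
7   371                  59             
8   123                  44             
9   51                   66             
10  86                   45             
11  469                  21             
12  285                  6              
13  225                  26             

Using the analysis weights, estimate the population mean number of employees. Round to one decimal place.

Weighted sum = 130780
Sum of weights = 563
Weighted mean = 130780 / 563 = 232.2913

232.3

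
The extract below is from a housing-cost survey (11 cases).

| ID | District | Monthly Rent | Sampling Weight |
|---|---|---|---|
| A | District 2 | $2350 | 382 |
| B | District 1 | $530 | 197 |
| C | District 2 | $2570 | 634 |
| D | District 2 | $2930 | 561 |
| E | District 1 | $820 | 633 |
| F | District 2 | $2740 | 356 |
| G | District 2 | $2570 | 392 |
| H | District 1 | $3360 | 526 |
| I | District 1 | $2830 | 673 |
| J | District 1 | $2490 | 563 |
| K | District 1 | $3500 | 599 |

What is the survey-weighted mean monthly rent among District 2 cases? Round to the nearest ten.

District 2 rows: A, C, D, F, G
Weighted sum = 2350×382 + 2570×634 + 2930×561 + 2740×356 + 2570×392
  = 897700 + 1629380 + 1643730 + 975440 + 1007440 = 6153690
Sum of weights = 382 + 634 + 561 + 356 + 392 = 2325
Weighted mean = 6153690 / 2325 = 2646.7484

2650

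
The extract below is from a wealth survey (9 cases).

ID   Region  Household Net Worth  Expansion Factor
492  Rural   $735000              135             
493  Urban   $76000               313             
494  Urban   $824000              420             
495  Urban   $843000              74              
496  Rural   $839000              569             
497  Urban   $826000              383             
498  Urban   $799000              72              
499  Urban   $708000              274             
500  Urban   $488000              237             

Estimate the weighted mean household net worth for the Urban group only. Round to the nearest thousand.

Urban rows: 493, 494, 495, 497, 498, 499, 500
Weighted sum = 76000×313 + 824000×420 + 843000×74 + 826000×383 + 799000×72 + 708000×274 + 488000×237
  = 23788000 + 346080000 + 62382000 + 316358000 + 57528000 + 193992000 + 115656000 = 1115784000
Sum of weights = 313 + 420 + 74 + 383 + 72 + 274 + 237 = 1773
Weighted mean = 1115784000 / 1773 = 629319.8

629000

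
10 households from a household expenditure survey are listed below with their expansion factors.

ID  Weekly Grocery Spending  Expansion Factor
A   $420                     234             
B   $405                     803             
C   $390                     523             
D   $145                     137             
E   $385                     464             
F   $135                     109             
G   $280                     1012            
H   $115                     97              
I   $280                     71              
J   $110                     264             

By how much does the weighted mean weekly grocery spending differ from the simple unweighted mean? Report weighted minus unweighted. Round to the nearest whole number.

Unweighted sum = 420 + 405 + 390 + 145 + 385 + 135 + 280 + 115 + 280 + 110 = 2665
Unweighted mean = 2665 / 10 = 266.5
Weighted sum = 420×234 + 405×803 + 390×523 + 145×137 + 385×464 + 135×109 + 280×1012 + 115×97 + 280×71 + 110×264
  = 98280 + 325215 + 203970 + 19865 + 178640 + 14715 + 283360 + 11155 + 19880 + 29040 = 1184120
Sum of weights = 234 + 803 + 523 + 137 + 464 + 109 + 1012 + 97 + 71 + 264 = 3714
Weighted mean = 1184120 / 3714 = 318.82606
Difference (weighted minus unweighted) = 52.326064

52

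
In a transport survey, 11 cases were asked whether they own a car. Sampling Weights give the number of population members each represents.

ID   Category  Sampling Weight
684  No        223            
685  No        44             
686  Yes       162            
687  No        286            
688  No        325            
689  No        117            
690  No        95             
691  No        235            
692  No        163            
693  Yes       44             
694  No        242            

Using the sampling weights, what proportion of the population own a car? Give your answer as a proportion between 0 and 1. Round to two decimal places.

Sum of weights for 'Yes' = 162 + 44 = 206
Total weight = 1936
Weighted proportion = 206 / 1936 = 0.10640496

0.11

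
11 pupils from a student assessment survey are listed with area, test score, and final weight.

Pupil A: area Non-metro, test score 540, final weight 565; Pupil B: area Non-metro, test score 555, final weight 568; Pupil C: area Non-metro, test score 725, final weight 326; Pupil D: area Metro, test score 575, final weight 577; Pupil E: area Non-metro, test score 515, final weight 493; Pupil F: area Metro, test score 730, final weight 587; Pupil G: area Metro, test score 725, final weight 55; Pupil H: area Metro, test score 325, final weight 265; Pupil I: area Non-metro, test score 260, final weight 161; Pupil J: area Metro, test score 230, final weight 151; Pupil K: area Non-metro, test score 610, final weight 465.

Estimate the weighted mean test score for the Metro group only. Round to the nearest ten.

Metro rows: D, F, G, H, J
Weighted sum = 921015
Sum of weights = 1635
Weighted mean = 921015 / 1635 = 563.31193

560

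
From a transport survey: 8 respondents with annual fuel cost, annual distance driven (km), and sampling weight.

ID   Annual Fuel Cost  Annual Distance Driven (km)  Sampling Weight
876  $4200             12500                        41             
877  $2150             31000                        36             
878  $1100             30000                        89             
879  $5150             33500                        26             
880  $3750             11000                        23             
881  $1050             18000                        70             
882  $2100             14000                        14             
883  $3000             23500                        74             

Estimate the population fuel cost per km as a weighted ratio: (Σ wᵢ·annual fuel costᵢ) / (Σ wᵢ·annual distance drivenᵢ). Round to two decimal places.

0.10

Σ wᵢ·y = 4200×41 + 2150×36 + 1100×89 + 5150×26 + 3750×23 + 1050×70 + 2100×14 + 3000×74
  = 892550
Σ wᵢ·x = 12500×41 + 31000×36 + 30000×89 + 33500×26 + 11000×23 + 18000×70 + 14000×14 + 23500×74
  = 8617500
Ratio = 892550 / 8617500 = 0.10357412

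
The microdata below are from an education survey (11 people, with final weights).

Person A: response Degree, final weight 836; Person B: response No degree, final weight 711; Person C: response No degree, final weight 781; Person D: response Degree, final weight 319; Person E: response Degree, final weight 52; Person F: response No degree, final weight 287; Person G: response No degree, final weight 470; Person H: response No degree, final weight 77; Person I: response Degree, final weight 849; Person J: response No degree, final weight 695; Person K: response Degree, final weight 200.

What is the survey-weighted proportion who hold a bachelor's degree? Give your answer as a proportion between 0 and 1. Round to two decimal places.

Sum of weights for 'Degree' = 836 + 319 + 52 + 849 + 200 = 2256
Total weight = 836 + 711 + 781 + 319 + 52 + 287 + 470 + 77 + 849 + 695 + 200 = 5277
Weighted proportion = 2256 / 5277 = 0.42751563

0.43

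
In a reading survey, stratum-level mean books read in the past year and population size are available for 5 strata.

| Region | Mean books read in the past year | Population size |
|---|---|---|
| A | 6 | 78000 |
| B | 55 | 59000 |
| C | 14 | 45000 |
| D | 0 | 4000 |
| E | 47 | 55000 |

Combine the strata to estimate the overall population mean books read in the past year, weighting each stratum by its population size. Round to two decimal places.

28.75

Σ Nₕ·x̄ₕ = 6×78000 + 55×59000 + 14×45000 + 0×4000 + 47×55000
  = 6928000
Σ Nₕ = 78000 + 59000 + 45000 + 4000 + 55000 = 241000
Overall mean = 6928000 / 241000 = 28.746888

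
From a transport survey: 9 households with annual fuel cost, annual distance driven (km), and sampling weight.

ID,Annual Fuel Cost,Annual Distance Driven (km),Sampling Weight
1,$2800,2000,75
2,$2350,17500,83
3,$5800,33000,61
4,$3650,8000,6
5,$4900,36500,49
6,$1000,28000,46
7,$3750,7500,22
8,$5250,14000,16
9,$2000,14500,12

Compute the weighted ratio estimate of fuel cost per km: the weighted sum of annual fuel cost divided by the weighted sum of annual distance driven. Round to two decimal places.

0.17

Σ wᵢ·y = 2800×75 + 2350×83 + 5800×61 + 3650×6 + 4900×49 + 1000×46 + 3750×22 + 5250×16 + 2000×12
  = 210000 + 195050 + 353800 + 21900 + 240100 + 46000 + 82500 + 84000 + 24000 = 1257350
Σ wᵢ·x = 2000×75 + 17500×83 + 33000×61 + 8000×6 + 36500×49 + 28000×46 + 7500×22 + 14000×16 + 14500×12
  = 7303000
Ratio = 1257350 / 7303000 = 0.17216897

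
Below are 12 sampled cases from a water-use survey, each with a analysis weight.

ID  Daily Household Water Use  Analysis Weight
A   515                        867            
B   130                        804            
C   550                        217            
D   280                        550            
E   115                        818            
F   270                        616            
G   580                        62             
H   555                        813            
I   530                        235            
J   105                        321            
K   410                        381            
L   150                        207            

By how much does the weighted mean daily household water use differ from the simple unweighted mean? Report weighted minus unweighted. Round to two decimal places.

-23.68

Unweighted sum = 515 + 130 + 550 + 280 + 115 + 270 + 580 + 555 + 530 + 105 + 410 + 150 = 4190
Unweighted mean = 4190 / 12 = 349.16667
Weighted sum = 515×867 + 130×804 + 550×217 + 280×550 + 115×818 + 270×616 + 580×62 + 555×813 + 530×235 + 105×321 + 410×381 + 150×207
  = 446505 + 104520 + 119350 + 154000 + 94070 + 166320 + 35960 + 451215 + 124550 + 33705 + 156210 + 31050 = 1917455
Sum of weights = 867 + 804 + 217 + 550 + 818 + 616 + 62 + 813 + 235 + 321 + 381 + 207 = 5891
Weighted mean = 1917455 / 5891 = 325.48888
Difference (weighted minus unweighted) = -23.677785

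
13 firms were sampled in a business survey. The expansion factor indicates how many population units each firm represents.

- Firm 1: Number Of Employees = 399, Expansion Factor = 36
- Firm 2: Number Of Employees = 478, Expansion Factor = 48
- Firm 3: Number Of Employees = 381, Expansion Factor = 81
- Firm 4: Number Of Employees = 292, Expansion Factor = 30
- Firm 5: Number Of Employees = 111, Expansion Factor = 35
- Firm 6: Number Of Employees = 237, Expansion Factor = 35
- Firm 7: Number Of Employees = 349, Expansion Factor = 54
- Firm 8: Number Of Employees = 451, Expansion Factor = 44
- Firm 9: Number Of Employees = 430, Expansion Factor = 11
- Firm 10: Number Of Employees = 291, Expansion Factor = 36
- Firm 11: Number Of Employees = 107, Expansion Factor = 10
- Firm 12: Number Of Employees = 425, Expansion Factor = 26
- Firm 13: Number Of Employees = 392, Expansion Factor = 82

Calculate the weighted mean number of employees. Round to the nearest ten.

350

Weighted sum = 187269
Sum of weights = 528
Weighted mean = 187269 / 528 = 354.67614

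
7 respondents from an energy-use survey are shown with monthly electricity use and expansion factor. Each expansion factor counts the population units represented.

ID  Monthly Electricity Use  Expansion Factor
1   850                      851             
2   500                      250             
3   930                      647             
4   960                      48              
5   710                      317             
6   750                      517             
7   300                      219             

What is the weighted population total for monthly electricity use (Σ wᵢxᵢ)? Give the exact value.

2174660

Weighted total = 850×851 + 500×250 + 930×647 + 960×48 + 710×317 + 750×517 + 300×219
  = 723350 + 125000 + 601710 + 46080 + 225070 + 387750 + 65700 = 2174660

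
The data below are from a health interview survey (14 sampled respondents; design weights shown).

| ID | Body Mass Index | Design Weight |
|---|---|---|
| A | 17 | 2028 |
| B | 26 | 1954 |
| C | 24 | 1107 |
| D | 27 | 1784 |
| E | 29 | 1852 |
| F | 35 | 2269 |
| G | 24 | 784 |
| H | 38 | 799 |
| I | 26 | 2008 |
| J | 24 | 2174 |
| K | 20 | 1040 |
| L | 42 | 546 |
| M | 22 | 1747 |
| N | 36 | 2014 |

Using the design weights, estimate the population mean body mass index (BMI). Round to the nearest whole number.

27

Weighted sum = 601371
Sum of weights = 22106
Weighted mean = 601371 / 22106 = 27.203972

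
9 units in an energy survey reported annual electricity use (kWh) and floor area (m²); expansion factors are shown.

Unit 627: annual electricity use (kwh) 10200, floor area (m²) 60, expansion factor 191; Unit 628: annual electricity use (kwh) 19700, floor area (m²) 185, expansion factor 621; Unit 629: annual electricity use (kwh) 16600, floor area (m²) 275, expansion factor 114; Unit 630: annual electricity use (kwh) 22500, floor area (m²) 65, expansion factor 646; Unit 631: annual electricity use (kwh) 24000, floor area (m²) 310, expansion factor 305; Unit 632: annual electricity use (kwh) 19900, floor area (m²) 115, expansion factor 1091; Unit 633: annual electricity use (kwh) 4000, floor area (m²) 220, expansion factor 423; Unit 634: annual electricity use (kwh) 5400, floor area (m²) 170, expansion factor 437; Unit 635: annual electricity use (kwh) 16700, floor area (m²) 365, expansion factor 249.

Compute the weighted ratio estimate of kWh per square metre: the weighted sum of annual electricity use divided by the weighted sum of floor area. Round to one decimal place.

100.1

Σ wᵢ·y = 10200×191 + 19700×621 + 16600×114 + 22500×646 + 24000×305 + 19900×1091 + 4000×423 + 5400×437 + 16700×249
  = 1948200 + 12233700 + 1892400 + 14535000 + 7320000 + 21710900 + 1692000 + 2359800 + 4158300 = 67850300
Σ wᵢ·x = 677935
Ratio = 67850300 / 677935 = 100.08378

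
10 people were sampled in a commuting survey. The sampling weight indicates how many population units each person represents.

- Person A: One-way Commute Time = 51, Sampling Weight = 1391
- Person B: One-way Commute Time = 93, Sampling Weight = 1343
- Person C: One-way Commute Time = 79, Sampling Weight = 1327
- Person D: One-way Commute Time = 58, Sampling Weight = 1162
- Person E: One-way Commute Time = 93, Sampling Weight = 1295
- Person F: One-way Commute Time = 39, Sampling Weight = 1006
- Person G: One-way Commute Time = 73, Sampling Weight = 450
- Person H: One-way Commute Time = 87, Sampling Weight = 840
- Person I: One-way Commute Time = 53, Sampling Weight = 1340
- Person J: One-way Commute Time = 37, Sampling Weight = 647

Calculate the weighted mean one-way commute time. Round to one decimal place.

Weighted sum = 51×1391 + 93×1343 + 79×1327 + 58×1162 + 93×1295 + 39×1006 + 73×450 + 87×840 + 53×1340 + 37×647
  = 70941 + 124899 + 104833 + 67396 + 120435 + 39234 + 32850 + 73080 + 71020 + 23939 = 728627
Sum of weights = 1391 + 1343 + 1327 + 1162 + 1295 + 1006 + 450 + 840 + 1340 + 647 = 10801
Weighted mean = 728627 / 10801 = 67.459217

67.5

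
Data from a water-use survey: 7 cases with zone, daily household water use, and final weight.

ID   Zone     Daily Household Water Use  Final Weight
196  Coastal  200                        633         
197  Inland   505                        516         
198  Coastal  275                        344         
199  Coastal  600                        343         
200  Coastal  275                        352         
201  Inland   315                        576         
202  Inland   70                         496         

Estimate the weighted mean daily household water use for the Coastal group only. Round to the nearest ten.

310

Coastal rows: 196, 198, 199, 200
Weighted sum = 200×633 + 275×344 + 600×343 + 275×352
  = 523800
Sum of weights = 633 + 344 + 343 + 352 = 1672
Weighted mean = 523800 / 1672 = 313.27751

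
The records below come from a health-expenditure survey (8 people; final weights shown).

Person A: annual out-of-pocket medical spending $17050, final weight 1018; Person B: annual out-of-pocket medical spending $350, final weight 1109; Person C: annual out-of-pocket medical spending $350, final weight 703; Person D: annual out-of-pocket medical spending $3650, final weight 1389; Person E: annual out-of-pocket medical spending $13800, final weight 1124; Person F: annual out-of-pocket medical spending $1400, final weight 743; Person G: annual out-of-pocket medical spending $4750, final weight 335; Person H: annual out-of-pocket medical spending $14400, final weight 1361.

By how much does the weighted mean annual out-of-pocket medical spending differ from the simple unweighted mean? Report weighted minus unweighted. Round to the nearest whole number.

Unweighted sum = 17050 + 350 + 350 + 3650 + 13800 + 1400 + 4750 + 14400 = 55750
Unweighted mean = 55750 / 8 = 6968.75
Weighted sum = 60802000
Sum of weights = 1018 + 1109 + 703 + 1389 + 1124 + 743 + 335 + 1361 = 7782
Weighted mean = 60802000 / 7782 = 7813.1586
Difference (weighted minus unweighted) = 844.40857

844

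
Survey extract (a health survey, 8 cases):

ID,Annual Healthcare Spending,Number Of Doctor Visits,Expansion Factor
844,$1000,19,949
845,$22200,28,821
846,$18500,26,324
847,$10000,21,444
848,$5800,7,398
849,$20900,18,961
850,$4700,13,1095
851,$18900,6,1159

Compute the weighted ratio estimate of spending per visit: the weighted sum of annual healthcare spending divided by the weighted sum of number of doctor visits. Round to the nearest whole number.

790

Σ wᵢ·y = 1000×949 + 22200×821 + 18500×324 + 10000×444 + 5800×398 + 20900×961 + 4700×1095 + 18900×1159
  = 949000 + 18226200 + 5994000 + 4440000 + 2308400 + 20084900 + 5146500 + 21905100 = 79054100
Σ wᵢ·x = 19×949 + 28×821 + 26×324 + 21×444 + 7×398 + 18×961 + 13×1095 + 6×1159
  = 18031 + 22988 + 8424 + 9324 + 2786 + 17298 + 14235 + 6954 = 100040
Ratio = 79054100 / 100040 = 790.22491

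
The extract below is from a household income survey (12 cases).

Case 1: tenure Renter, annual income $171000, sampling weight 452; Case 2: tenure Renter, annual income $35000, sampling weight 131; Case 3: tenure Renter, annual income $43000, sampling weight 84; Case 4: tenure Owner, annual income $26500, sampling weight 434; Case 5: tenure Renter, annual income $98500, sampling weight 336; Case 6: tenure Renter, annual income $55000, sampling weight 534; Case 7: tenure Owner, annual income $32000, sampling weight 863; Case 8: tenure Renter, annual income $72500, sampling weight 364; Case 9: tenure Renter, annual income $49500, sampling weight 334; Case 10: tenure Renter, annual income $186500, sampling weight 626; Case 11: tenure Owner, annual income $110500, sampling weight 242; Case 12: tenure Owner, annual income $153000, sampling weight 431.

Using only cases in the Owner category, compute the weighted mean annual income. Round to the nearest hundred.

Owner rows: 4, 7, 11, 12
Weighted sum = 26500×434 + 32000×863 + 110500×242 + 153000×431
  = 131801000
Sum of weights = 434 + 863 + 242 + 431 = 1970
Weighted mean = 131801000 / 1970 = 66904.061

66900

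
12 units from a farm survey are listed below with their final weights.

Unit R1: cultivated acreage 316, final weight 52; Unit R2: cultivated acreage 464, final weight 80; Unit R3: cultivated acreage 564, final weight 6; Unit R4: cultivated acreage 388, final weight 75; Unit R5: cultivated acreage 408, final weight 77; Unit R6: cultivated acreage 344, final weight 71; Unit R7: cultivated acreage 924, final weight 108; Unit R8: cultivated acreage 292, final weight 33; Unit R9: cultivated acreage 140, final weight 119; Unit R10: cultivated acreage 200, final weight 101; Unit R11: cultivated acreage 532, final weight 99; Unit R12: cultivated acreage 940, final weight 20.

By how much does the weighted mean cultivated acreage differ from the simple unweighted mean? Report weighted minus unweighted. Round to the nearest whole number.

Unweighted sum = 316 + 464 + 564 + 388 + 408 + 344 + 924 + 292 + 140 + 200 + 532 + 940 = 5512
Unweighted mean = 5512 / 12 = 459.33333
Weighted sum = 359632
Sum of weights = 841
Weighted mean = 359632 / 841 = 427.62426
Difference (weighted minus unweighted) = -31.709076

-32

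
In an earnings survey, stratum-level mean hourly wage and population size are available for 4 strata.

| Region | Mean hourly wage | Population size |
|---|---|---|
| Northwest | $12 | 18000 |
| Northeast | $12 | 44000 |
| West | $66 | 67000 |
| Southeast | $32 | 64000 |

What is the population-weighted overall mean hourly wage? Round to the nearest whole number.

37

Σ Nₕ·x̄ₕ = 12×18000 + 12×44000 + 66×67000 + 32×64000
  = 7214000
Σ Nₕ = 18000 + 44000 + 67000 + 64000 = 193000
Overall mean = 7214000 / 193000 = 37.378238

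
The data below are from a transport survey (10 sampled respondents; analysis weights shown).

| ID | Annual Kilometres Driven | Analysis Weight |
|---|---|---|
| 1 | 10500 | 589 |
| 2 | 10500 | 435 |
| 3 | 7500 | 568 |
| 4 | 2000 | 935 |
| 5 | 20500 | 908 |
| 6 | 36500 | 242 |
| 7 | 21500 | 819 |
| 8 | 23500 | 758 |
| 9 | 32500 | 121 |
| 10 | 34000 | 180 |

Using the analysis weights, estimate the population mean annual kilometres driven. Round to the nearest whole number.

Weighted sum = 10500×589 + 10500×435 + 7500×568 + 2000×935 + 20500×908 + 36500×242 + 21500×819 + 23500×758 + 32500×121 + 34000×180
  = 6184500 + 4567500 + 4260000 + 1870000 + 18614000 + 8833000 + 17608500 + 17813000 + 3932500 + 6120000 = 89803000
Sum of weights = 589 + 435 + 568 + 935 + 908 + 242 + 819 + 758 + 121 + 180 = 5555
Weighted mean = 89803000 / 5555 = 16166.157

16166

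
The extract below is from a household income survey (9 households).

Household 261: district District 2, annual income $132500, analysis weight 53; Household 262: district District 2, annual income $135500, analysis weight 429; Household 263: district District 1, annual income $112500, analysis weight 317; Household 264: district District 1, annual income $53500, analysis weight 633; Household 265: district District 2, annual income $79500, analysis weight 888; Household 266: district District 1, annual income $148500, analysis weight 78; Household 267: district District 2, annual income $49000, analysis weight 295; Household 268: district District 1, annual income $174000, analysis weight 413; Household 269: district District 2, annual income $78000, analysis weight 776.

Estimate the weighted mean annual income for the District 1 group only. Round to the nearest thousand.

106000

District 1 rows: 263, 264, 266, 268
Weighted sum = 112500×317 + 53500×633 + 148500×78 + 174000×413
  = 35662500 + 33865500 + 11583000 + 71862000 = 152973000
Sum of weights = 317 + 633 + 78 + 413 = 1441
Weighted mean = 152973000 / 1441 = 106157.53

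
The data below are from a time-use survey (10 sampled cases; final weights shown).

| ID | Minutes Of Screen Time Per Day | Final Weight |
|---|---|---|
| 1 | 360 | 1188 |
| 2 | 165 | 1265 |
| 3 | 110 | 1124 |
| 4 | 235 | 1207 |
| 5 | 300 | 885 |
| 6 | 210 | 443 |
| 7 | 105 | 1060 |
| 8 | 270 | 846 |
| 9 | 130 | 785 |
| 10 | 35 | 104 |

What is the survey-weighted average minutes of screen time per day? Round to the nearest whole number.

Weighted sum = 360×1188 + 165×1265 + 110×1124 + 235×1207 + 300×885 + 210×443 + 105×1060 + 270×846 + 130×785 + 35×104
  = 427680 + 208725 + 123640 + 283645 + 265500 + 93030 + 111300 + 228420 + 102050 + 3640 = 1847630
Sum of weights = 1188 + 1265 + 1124 + 1207 + 885 + 443 + 1060 + 846 + 785 + 104 = 8907
Weighted mean = 1847630 / 8907 = 207.43572

207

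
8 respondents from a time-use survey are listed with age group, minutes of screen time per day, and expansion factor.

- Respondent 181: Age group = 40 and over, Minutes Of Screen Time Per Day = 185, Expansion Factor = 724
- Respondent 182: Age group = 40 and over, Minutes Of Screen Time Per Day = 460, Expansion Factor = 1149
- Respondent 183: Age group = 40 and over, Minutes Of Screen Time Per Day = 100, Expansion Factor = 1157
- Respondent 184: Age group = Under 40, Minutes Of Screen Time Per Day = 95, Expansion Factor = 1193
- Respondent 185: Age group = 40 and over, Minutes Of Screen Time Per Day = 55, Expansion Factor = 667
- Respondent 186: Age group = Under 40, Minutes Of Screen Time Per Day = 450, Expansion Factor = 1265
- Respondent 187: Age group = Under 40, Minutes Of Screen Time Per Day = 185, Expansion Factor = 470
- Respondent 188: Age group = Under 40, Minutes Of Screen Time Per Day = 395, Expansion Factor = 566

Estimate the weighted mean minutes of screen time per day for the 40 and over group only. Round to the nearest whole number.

40 and over rows: 181, 182, 183, 185
Weighted sum = 814865
Sum of weights = 724 + 1149 + 1157 + 667 = 3697
Weighted mean = 814865 / 3697 = 220.4125

220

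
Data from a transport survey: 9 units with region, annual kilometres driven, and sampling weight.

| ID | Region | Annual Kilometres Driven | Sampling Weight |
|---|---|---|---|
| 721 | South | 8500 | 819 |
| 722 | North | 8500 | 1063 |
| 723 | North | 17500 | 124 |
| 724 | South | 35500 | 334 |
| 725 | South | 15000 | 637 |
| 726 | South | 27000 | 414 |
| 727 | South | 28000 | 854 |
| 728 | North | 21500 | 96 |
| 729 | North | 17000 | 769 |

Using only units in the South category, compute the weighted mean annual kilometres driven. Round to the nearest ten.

20750

South rows: 721, 724, 725, 726, 727
Weighted sum = 8500×819 + 35500×334 + 15000×637 + 27000×414 + 28000×854
  = 6961500 + 11857000 + 9555000 + 11178000 + 23912000 = 63463500
Sum of weights = 3058
Weighted mean = 63463500 / 3058 = 20753.27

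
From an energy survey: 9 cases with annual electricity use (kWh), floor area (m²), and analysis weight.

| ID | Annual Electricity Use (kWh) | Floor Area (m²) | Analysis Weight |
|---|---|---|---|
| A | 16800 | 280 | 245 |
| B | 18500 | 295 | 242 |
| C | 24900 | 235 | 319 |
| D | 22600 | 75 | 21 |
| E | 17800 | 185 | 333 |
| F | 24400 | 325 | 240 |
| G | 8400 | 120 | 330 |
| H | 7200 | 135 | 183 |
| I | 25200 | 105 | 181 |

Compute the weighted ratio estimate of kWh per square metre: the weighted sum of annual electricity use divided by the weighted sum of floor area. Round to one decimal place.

85.2

Σ wᵢ·y = 16800×245 + 18500×242 + 24900×319 + 22600×21 + 17800×333 + 24400×240 + 8400×330 + 7200×183 + 25200×181
  = 4116000 + 4477000 + 7943100 + 474600 + 5927400 + 5856000 + 2772000 + 1317600 + 4561200 = 37444900
Σ wᵢ·x = 280×245 + 295×242 + 235×319 + 75×21 + 185×333 + 325×240 + 120×330 + 135×183 + 105×181
  = 68600 + 71390 + 74965 + 1575 + 61605 + 78000 + 39600 + 24705 + 19005 = 439445
Ratio = 37444900 / 439445 = 85.209526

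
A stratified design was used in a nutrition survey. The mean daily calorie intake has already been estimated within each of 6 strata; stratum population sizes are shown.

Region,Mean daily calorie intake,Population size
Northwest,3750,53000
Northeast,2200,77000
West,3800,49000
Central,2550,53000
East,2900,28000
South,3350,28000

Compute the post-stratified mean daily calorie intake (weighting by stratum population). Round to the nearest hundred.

Σ Nₕ·x̄ₕ = 3750×53000 + 2200×77000 + 3800×49000 + 2550×53000 + 2900×28000 + 3350×28000
  = 198750000 + 169400000 + 186200000 + 135150000 + 81200000 + 93800000 = 864500000
Σ Nₕ = 53000 + 77000 + 49000 + 53000 + 28000 + 28000 = 288000
Overall mean = 864500000 / 288000 = 3001.7361

3000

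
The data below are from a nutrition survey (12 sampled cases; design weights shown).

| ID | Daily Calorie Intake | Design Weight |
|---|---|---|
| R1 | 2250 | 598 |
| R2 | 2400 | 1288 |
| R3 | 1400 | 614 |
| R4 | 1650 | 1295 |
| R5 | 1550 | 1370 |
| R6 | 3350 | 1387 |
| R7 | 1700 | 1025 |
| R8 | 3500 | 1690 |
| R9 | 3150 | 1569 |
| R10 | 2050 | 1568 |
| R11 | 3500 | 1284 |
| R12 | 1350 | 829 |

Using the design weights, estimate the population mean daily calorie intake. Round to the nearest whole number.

Weighted sum = 2250×598 + 2400×1288 + 1400×614 + 1650×1295 + 1550×1370 + 3350×1387 + 1700×1025 + 3500×1690 + 3150×1569 + 2050×1568 + 3500×1284 + 1350×829
  = 1345500 + 3091200 + 859600 + 2136750 + 2123500 + 4646450 + 1742500 + 5915000 + 4942350 + 3214400 + 4494000 + 1119150 = 35630400
Sum of weights = 598 + 1288 + 614 + 1295 + 1370 + 1387 + 1025 + 1690 + 1569 + 1568 + 1284 + 829 = 14517
Weighted mean = 35630400 / 14517 = 2454.3914

2454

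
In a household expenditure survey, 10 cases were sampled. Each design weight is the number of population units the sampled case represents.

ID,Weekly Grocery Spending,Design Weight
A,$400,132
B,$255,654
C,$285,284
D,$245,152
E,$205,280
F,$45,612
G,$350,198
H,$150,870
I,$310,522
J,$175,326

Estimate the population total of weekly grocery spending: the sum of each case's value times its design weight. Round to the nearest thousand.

841000

Weighted total = 400×132 + 255×654 + 285×284 + 245×152 + 205×280 + 45×612 + 350×198 + 150×870 + 310×522 + 175×326
  = 52800 + 166770 + 80940 + 37240 + 57400 + 27540 + 69300 + 130500 + 161820 + 57050 = 841360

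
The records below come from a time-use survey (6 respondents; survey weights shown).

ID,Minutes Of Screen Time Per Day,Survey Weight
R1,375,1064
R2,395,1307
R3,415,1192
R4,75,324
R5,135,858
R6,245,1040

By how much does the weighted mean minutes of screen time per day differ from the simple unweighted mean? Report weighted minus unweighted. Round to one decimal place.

38.7

Unweighted sum = 375 + 395 + 415 + 75 + 135 + 245 = 1640
Unweighted mean = 1640 / 6 = 273.33333
Weighted sum = 375×1064 + 395×1307 + 415×1192 + 75×324 + 135×858 + 245×1040
  = 399000 + 516265 + 494680 + 24300 + 115830 + 254800 = 1804875
Sum of weights = 1064 + 1307 + 1192 + 324 + 858 + 1040 = 5785
Weighted mean = 1804875 / 5785 = 311.99222
Difference (weighted minus unweighted) = 38.658888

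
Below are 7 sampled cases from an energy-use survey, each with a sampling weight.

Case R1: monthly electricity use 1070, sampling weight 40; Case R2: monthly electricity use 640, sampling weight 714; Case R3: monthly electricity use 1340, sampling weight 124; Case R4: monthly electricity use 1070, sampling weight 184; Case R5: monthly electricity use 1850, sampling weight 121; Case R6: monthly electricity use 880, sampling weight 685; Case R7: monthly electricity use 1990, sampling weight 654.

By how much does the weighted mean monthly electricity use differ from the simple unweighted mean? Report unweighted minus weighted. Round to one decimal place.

76.9

Unweighted sum = 1070 + 640 + 1340 + 1070 + 1850 + 880 + 1990 = 8840
Unweighted mean = 8840 / 7 = 1262.8571
Weighted sum = 1070×40 + 640×714 + 1340×124 + 1070×184 + 1850×121 + 880×685 + 1990×654
  = 2990910
Sum of weights = 40 + 714 + 124 + 184 + 121 + 685 + 654 = 2522
Weighted mean = 2990910 / 2522 = 1185.9278
Difference (unweighted minus weighted) = 76.929308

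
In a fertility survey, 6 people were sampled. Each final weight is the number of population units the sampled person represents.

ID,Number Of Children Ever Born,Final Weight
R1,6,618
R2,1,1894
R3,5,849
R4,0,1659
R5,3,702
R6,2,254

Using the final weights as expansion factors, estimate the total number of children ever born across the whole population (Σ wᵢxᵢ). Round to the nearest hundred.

Weighted total = 6×618 + 1×1894 + 5×849 + 0×1659 + 3×702 + 2×254
  = 12461

12500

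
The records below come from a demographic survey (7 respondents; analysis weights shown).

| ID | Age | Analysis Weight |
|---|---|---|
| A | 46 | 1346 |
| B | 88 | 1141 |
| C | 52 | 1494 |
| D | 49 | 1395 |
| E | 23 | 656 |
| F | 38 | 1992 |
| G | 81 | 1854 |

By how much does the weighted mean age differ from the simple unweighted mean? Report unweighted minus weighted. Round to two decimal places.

-1.75

Unweighted sum = 46 + 88 + 52 + 49 + 23 + 38 + 81 = 377
Unweighted mean = 377 / 7 = 53.857143
Weighted sum = 46×1346 + 88×1141 + 52×1494 + 49×1395 + 23×656 + 38×1992 + 81×1854
  = 549325
Sum of weights = 1346 + 1141 + 1494 + 1395 + 656 + 1992 + 1854 = 9878
Weighted mean = 549325 / 9878 = 55.610954
Difference (unweighted minus weighted) = -1.7538108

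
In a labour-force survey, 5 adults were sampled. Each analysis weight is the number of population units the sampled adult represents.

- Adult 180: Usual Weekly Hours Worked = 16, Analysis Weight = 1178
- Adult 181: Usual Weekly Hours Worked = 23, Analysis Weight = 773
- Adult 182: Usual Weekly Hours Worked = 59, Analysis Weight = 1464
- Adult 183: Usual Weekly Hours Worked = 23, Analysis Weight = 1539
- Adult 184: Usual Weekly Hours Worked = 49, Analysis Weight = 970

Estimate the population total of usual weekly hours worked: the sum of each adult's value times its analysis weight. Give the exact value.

205930

Weighted total = 16×1178 + 23×773 + 59×1464 + 23×1539 + 49×970
  = 205930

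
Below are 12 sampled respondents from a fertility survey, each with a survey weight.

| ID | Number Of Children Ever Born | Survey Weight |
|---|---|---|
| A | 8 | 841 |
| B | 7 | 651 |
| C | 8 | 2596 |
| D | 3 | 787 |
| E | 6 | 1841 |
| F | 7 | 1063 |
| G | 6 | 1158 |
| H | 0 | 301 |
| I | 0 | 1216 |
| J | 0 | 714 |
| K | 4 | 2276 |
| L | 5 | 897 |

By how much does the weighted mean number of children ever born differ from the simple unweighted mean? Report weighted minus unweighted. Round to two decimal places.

0.62

Unweighted sum = 8 + 7 + 8 + 3 + 6 + 7 + 6 + 0 + 0 + 0 + 4 + 5 = 54
Unweighted mean = 54 / 12 = 4.5
Weighted sum = 8×841 + 7×651 + 8×2596 + 3×787 + 6×1841 + 7×1063 + 6×1158 + 0×301 + 0×1216 + 0×714 + 4×2276 + 5×897
  = 6728 + 4557 + 20768 + 2361 + 11046 + 7441 + 6948 + 0 + 0 + 0 + 9104 + 4485 = 73438
Sum of weights = 841 + 651 + 2596 + 787 + 1841 + 1063 + 1158 + 301 + 1216 + 714 + 2276 + 897 = 14341
Weighted mean = 73438 / 14341 = 5.1208423
Difference (weighted minus unweighted) = 0.62084234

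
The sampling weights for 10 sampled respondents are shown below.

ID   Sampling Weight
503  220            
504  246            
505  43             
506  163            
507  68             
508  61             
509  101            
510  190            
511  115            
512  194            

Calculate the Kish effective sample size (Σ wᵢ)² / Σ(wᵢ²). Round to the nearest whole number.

Σ wᵢ = 220 + 246 + 43 + 163 + 68 + 61 + 101 + 190 + 115 + 194 = 1401
Σ wᵢ² = 48400 + 60516 + 1849 + 26569 + 4624 + 3721 + 10201 + 36100 + 13225 + 37636 = 242841
n_eff = 1401² / 242841 = 1962801 / 242841 = 8.082659

8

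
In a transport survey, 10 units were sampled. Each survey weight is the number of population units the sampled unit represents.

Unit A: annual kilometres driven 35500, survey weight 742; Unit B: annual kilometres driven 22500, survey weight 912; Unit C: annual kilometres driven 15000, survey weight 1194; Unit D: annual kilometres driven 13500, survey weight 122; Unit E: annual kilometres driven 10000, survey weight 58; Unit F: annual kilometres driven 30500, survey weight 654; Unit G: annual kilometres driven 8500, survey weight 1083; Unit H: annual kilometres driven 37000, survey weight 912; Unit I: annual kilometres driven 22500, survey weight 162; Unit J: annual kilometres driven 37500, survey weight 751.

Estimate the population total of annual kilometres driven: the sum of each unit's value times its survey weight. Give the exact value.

161702000

Weighted total = 35500×742 + 22500×912 + 15000×1194 + 13500×122 + 10000×58 + 30500×654 + 8500×1083 + 37000×912 + 22500×162 + 37500×751
  = 161702000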